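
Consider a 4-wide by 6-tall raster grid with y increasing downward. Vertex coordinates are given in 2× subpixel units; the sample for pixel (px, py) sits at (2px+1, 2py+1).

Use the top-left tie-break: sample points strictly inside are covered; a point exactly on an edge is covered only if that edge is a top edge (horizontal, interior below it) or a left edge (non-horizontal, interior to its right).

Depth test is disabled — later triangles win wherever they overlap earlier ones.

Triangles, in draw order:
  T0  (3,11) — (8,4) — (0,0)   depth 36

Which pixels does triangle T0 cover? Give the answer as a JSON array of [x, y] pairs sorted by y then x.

T0:
  2·area = 76  (B↔C swapped to make it positive)
  edge (3, 11)→(0, 0): d=(-3,-11) top-left  bias=+0
  edge (0, 0)→(8, 4): d=(8,4) right/bottom  bias=-1
  edge (8, 4)→(3, 11): d=(-5,7) right/bottom  bias=-1
    (0,0)@(1, 1): e=[8,4,64] → █
    (1,0)@(3, 1): e=[30,-4,50] → ·
    (0,1)@(1, 3): e=[2,20,54] → █
    (1,1)@(3, 3): e=[24,12,40] → █
    (2,1)@(5, 3): e=[46,4,26] → █
    (3,1)@(7, 3): e=[68,-4,12] → ·
    (0,2)@(1, 5): e=[-4,36,44] → ·
    (1,2)@(3, 5): e=[18,28,30] → █
    (3,2)@(7, 5): e=[62,12,2] → █
    (1,3)@(3, 7): e=[12,44,20] → █
    (3,3)@(7, 7): e=[56,28,-8] → ·
    (1,4)@(3, 9): e=[6,60,10] → █
    (1,5)@(3, 11): e=[0,76,0] → ·  [on edge]
  covered (10 px):
    █ · · ·
    █ █ █ ·
    · █ █ █
    · █ █ ·
    · █ · ·
    · · · ·

Answer: [[0,0],[0,1],[1,1],[2,1],[1,2],[2,2],[3,2],[1,3],[2,3],[1,4]]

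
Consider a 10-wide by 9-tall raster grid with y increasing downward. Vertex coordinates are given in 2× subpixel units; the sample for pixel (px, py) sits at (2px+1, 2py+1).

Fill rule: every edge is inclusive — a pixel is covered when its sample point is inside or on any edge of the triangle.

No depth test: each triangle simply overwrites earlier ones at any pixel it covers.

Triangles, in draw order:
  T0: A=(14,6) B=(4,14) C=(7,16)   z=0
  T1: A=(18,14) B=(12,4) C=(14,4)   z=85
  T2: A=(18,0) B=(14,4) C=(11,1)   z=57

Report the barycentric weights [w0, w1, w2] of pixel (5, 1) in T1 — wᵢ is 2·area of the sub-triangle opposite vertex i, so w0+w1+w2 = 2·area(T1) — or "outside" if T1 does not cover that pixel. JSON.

T0:
  2·area = 44  (B↔C swapped to make it positive)
  edge (14, 6)→(7, 16): d=(-7,10) inclusive
  edge (7, 16)→(4, 14): d=(-3,-2) inclusive
  edge (4, 14)→(14, 6): d=(10,-8) inclusive
    (6,3)@(13, 7): e=[3,39,2] → █
    (7,3)@(15, 7): e=[-17,43,18] → ·
    (5,4)@(11, 9): e=[9,29,6] → █
    (6,4)@(13, 9): e=[-11,33,22] → ·
    (4,5)@(9, 11): e=[15,19,10] → █
    (5,5)@(11, 11): e=[-5,23,26] → ·
    (3,6)@(7, 13): e=[21,9,14] → █
    (5,6)@(11, 13): e=[-19,17,46] → ·
    (3,7)@(7, 15): e=[7,3,34] → █
    (4,7)@(9, 15): e=[-13,7,50] → ·
    (3,8)@(7, 17): e=[-7,-3,54] → ·
  covered (6 px):
    · · · · · · · · · ·
    · · · · · · · · · ·
    · · · · · · · · · ·
    · · · · · · █ · · ·
    · · · · · █ · · · ·
    · · · · █ · · · · ·
    · · · █ █ · · · · ·
    · · · █ · · · · · ·
    · · · · · · · · · ·
T1:
  2·area = 20
  edge (18, 14)→(12, 4): d=(-6,-10) inclusive
  edge (12, 4)→(14, 4): d=(2,0) inclusive
  edge (14, 4)→(18, 14): d=(4,10) inclusive
    (6,2)@(13, 5): e=[4,2,14] → █
    (7,2)@(15, 5): e=[24,2,-6] → ·
    (6,3)@(13, 7): e=[-8,6,22] → ·
    (7,3)@(15, 7): e=[12,6,2] → █
    (8,3)@(17, 7): e=[32,6,-18] → ·
    (7,4)@(15, 9): e=[0,10,10] → █  [on edge]
    (8,4)@(17, 9): e=[20,10,-10] → ·
    (7,5)@(15, 11): e=[-12,14,18] → ·
  covered (3 px):
    · · · · · · · · · ·
    · · · · · · · · · ·
    · · · · · · █ · · ·
    · · · · · · · █ · ·
    · · · · · · · █ · ·
    · · · · · · · · · ·
    · · · · · · · · · ·
    · · · · · · · · · ·
    · · · · · · · · · ·
T2:
  2·area = 24
  edge (18, 0)→(14, 4): d=(-4,4) inclusive
  edge (14, 4)→(11, 1): d=(-3,-3) inclusive
  edge (11, 1)→(18, 0): d=(7,-1) inclusive
    (5,0)@(11, 1): e=[24,0,0] → █  [on edge]
    (6,0)@(13, 1): e=[16,6,2] → █
    (7,0)@(15, 1): e=[8,12,4] → █
    (8,0)@(17, 1): e=[0,18,6] → █  [on edge]
    (9,0)@(19, 1): e=[-8,24,8] → ·
    (5,1)@(11, 3): e=[16,-6,14] → ·
    (6,1)@(13, 3): e=[8,0,16] → █  [on edge]
    (7,1)@(15, 3): e=[0,6,18] → █  [on edge]
    (8,1)@(17, 3): e=[-8,12,20] → ·
    (6,2)@(13, 5): e=[0,-6,30] → ·  [on edge]
    (7,2)@(15, 5): e=[-8,0,32] → ·  [on edge]
    (5,3)@(11, 7): e=[0,-18,42] → ·  [on edge]
    (8,3)@(17, 7): e=[-24,0,48] → ·  [on edge]
    (4,4)@(9, 9): e=[0,-30,54] → ·  [on edge]
    (9,4)@(19, 9): e=[-40,0,64] → ·  [on edge]
    (3,5)@(7, 11): e=[0,-42,66] → ·  [on edge]
    (2,6)@(5, 13): e=[0,-54,78] → ·  [on edge]
    (1,7)@(3, 15): e=[0,-66,90] → ·  [on edge]
    (0,8)@(1, 17): e=[0,-78,102] → ·  [on edge]
  covered (6 px):
    · · · · · █ █ █ █ ·
    · · · · · · █ █ · ·
    · · · · · · · · · ·
    · · · · · · · · · ·
    · · · · · · · · · ·
    · · · · · · · · · ·
    · · · · · · · · · ·
    · · · · · · · · · ·
    · · · · · · · · · ·

Answer: "outside"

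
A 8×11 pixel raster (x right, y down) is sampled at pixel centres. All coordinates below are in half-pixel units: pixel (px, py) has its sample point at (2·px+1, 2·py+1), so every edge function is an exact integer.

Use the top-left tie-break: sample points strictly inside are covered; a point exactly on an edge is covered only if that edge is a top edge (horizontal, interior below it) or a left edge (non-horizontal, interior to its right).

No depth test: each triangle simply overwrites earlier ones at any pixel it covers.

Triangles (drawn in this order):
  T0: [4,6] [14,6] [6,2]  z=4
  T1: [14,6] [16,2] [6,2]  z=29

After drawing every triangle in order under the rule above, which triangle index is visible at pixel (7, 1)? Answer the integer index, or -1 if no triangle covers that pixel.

T0:
  2·area = 40  (B↔C swapped to make it positive)
  edge (4, 6)→(6, 2): d=(2,-4) top-left  bias=+0
  edge (6, 2)→(14, 6): d=(8,4) right/bottom  bias=-1
  edge (14, 6)→(4, 6): d=(-10,0) right/bottom  bias=-1
    (3,1)@(7, 3): e=[6,4,30] → #
    (4,1)@(9, 3): e=[14,-4,30] → ·
    (2,2)@(5, 5): e=[2,28,10] → #
    (4,2)@(9, 5): e=[18,12,10] → #
    (5,2)@(11, 5): e=[26,4,10] → #
    (6,2)@(13, 5): e=[34,-4,10] → ·
    (2,3)@(5, 7): e=[6,44,-10] → ·
    (3,3)@(7, 7): e=[14,36,-10] → ·
    (4,3)@(9, 7): e=[22,28,-10] → ·
    (5,3)@(11, 7): e=[30,20,-10] → ·
  covered (5 px):
    · · · · · · · ·
    · · · # · · · ·
    · · # # # # · ·
    · · · · · · · ·
    · · · · · · · ·
    · · · · · · · ·
    · · · · · · · ·
    · · · · · · · ·
    · · · · · · · ·
    · · · · · · · ·
    · · · · · · · ·
T1:
  2·area = 40  (B↔C swapped to make it positive)
  edge (14, 6)→(6, 2): d=(-8,-4) top-left  bias=+0
  edge (6, 2)→(16, 2): d=(10,0) top-left  bias=+0
  edge (16, 2)→(14, 6): d=(-2,4) right/bottom  bias=-1
    (4,1)@(9, 3): e=[4,10,26] → #
    (5,1)@(11, 3): e=[12,10,18] → #
    (6,1)@(13, 3): e=[20,10,10] → #
    (7,1)@(15, 3): e=[28,10,2] → #
    (4,2)@(9, 5): e=[-12,30,22] → ·
    (5,2)@(11, 5): e=[-4,30,14] → ·
    (6,2)@(13, 5): e=[4,30,6] → #
    (7,2)@(15, 5): e=[12,30,-2] → ·
    (6,3)@(13, 7): e=[-12,50,2] → ·
  covered (5 px):
    · · · · · · · ·
    · · · · # # # #
    · · · · · · # ·
    · · · · · · · ·
    · · · · · · · ·
    · · · · · · · ·
    · · · · · · · ·
    · · · · · · · ·
    · · · · · · · ·
    · · · · · · · ·
    · · · · · · · ·

Z-buffer (winner per pixel, '.' = empty):
  . . . . . . . .
  . . . 0 1 1 1 1
  . . 0 0 0 0 1 .
  . . . . . . . .
  . . . . . . . .
  . . . . . . . .
  . . . . . . . .
  . . . . . . . .
  . . . . . . . .
  . . . . . . . .
  . . . . . . . .

Result: 1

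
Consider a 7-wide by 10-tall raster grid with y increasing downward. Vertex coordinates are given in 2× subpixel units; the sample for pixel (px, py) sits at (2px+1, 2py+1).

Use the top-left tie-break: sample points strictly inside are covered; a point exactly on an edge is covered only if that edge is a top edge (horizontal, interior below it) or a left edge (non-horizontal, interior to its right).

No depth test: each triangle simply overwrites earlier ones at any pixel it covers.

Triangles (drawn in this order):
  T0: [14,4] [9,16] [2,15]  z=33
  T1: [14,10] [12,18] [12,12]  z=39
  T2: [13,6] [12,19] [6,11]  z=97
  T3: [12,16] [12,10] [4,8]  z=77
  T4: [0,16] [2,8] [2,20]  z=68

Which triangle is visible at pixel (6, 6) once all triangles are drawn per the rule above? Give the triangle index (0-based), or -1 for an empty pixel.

T0:
  2·area = 89
  edge (14, 4)→(9, 16): d=(-5,12) right/bottom  bias=-1
  edge (9, 16)→(2, 15): d=(-7,-1) top-left  bias=+0
  edge (2, 15)→(14, 4): d=(12,-11) top-left  bias=+0
    (6,2)@(13, 5): e=[7,81,1] → #
    (5,3)@(11, 7): e=[21,65,3] → #
    (6,3)@(13, 7): e=[-3,67,25] → ·
    (4,4)@(9, 9): e=[35,49,5] → #
    (6,4)@(13, 9): e=[-13,53,49] → ·
    (3,5)@(7, 11): e=[49,33,7] → #
    (6,5)@(13, 11): e=[-23,39,73] → ·
    (2,6)@(5, 13): e=[63,17,9] → #
    (5,6)@(11, 13): e=[-9,23,75] → ·
    (1,7)@(3, 15): e=[77,1,11] → #
    (5,7)@(11, 15): e=[-19,9,99] → ·
    (1,8)@(3, 17): e=[67,-13,35] → ·
  covered (14 px):
    · · · · · · ·
    · · · · · · ·
    · · · · · · #
    · · · · · # ·
    · · · · # # ·
    · · · # # # ·
    · · # # # · ·
    · # # # # · ·
    · · · · · · ·
    · · · · · · ·
T1:
  2·area = 12
  edge (14, 10)→(12, 18): d=(-2,8) right/bottom  bias=-1
  edge (12, 18)→(12, 12): d=(0,-6) top-left  bias=+0
  edge (12, 12)→(14, 10): d=(2,-2) top-left  bias=+0
    (6,5)@(13, 11): e=[6,6,0] → #  [on edge]
    (5,6)@(11, 13): e=[18,-6,0] → ·  [on edge]
    (6,6)@(13, 13): e=[2,6,4] → #
    (4,7)@(9, 15): e=[30,-18,0] → ·  [on edge]
    (6,7)@(13, 15): e=[-2,6,8] → ·
    (3,8)@(7, 17): e=[42,-30,0] → ·  [on edge]
    (2,9)@(5, 19): e=[54,-42,0] → ·  [on edge]
  covered (2 px):
    · · · · · · ·
    · · · · · · ·
    · · · · · · ·
    · · · · · · ·
    · · · · · · ·
    · · · · · · #
    · · · · · · #
    · · · · · · ·
    · · · · · · ·
    · · · · · · ·
T2:
  2·area = 86
  edge (13, 6)→(12, 19): d=(-1,13) right/bottom  bias=-1
  edge (12, 19)→(6, 11): d=(-6,-8) top-left  bias=+0
  edge (6, 11)→(13, 6): d=(7,-5) top-left  bias=+0
    (1,3)@(3, 7): e=[129,0,-43] → ·  [on edge]
    (4,4)@(9, 9): e=[49,36,1] → #
    (5,4)@(11, 9): e=[23,52,11] → #
    (6,4)@(13, 9): e=[-3,68,21] → ·
    (3,5)@(7, 11): e=[73,8,5] → #
    (6,5)@(13, 11): e=[-5,56,35] → ·
    (3,6)@(7, 13): e=[71,-4,19] → ·
    (4,6)@(9, 13): e=[45,12,29] → #
    (6,6)@(13, 13): e=[-7,44,49] → ·
    (4,7)@(9, 15): e=[43,0,43] → #  [on edge]
    (6,7)@(13, 15): e=[-9,32,63] → ·
    (4,8)@(9, 17): e=[41,-12,57] → ·
  covered (10 px):
    · · · · · · ·
    · · · · · · ·
    · · · · · · ·
    · · · · · · ·
    · · · · # # ·
    · · · # # # ·
    · · · · # # ·
    · · · · # # ·
    · · · · · # ·
    · · · · · · ·
T3:
  2·area = 48  (B↔C swapped to make it positive)
  edge (12, 16)→(4, 8): d=(-8,-8) top-left  bias=+0
  edge (4, 8)→(12, 10): d=(8,2) right/bottom  bias=-1
  edge (12, 10)→(12, 16): d=(0,6) right/bottom  bias=-1
    (0,2)@(1, 5): e=[0,-18,66] → ·  [on edge]
    (1,3)@(3, 7): e=[0,-6,54] → ·  [on edge]
    (2,4)@(5, 9): e=[0,6,42] → #  [on edge]
    (3,4)@(7, 9): e=[16,2,30] → #
    (4,4)@(9, 9): e=[32,-2,18] → ·
    (2,5)@(5, 11): e=[-16,22,42] → ·
    (3,5)@(7, 11): e=[0,18,30] → #  [on edge]
    (4,5)@(9, 11): e=[16,14,18] → #
    (5,5)@(11, 11): e=[32,10,6] → #
    (6,5)@(13, 11): e=[48,6,-6] → ·
    (3,6)@(7, 13): e=[-16,34,30] → ·
    (4,6)@(9, 13): e=[0,30,18] → #  [on edge]
    (5,7)@(11, 15): e=[0,42,6] → #  [on edge]
    (6,8)@(13, 17): e=[0,54,-6] → ·  [on edge]
  covered (8 px):
    · · · · · · ·
    · · · · · · ·
    · · · · · · ·
    · · · · · · ·
    · · # # · · ·
    · · · # # # ·
    · · · · # # ·
    · · · · · # ·
    · · · · · · ·
    · · · · · · ·
T4:
  2·area = 24
  edge (0, 16)→(2, 8): d=(2,-8) top-left  bias=+0
  edge (2, 8)→(2, 20): d=(0,12) right/bottom  bias=-1
  edge (2, 20)→(0, 16): d=(-2,-4) top-left  bias=+0
    (0,6)@(1, 13): e=[2,12,10] → #
    (1,6)@(3, 13): e=[18,-12,18] → ·
    (0,7)@(1, 15): e=[6,12,6] → #
    (1,7)@(3, 15): e=[22,-12,14] → ·
    (0,8)@(1, 17): e=[10,12,2] → #
    (1,8)@(3, 17): e=[26,-12,10] → ·
    (0,9)@(1, 19): e=[14,12,-2] → ·
  covered (3 px):
    · · · · · · ·
    · · · · · · ·
    · · · · · · ·
    · · · · · · ·
    · · · · · · ·
    · · · · · · ·
    # · · · · · ·
    # · · · · · ·
    # · · · · · ·
    · · · · · · ·

Z-buffer (winner per pixel, '.' = empty):
  . . . . . . .
  . . . . . . .
  . . . . . . 0
  . . . . . 0 .
  . . 3 3 2 2 .
  . . . 3 3 3 1
  4 . 0 0 3 3 1
  4 0 0 0 2 3 .
  4 . . . . 2 .
  . . . . . . .

Final: 1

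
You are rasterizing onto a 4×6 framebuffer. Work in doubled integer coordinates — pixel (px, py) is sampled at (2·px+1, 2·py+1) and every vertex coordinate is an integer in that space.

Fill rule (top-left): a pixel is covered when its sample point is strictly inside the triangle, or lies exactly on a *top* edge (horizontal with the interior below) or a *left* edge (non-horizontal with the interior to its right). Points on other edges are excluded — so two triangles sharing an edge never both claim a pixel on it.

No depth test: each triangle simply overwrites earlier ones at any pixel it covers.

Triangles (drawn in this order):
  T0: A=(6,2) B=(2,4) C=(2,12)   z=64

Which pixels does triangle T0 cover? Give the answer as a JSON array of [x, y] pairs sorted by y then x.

T0:
  2·area = 32  (B↔C swapped to make it positive)
  edge (6, 2)→(2, 12): d=(-4,10) right/bottom  bias=-1
  edge (2, 12)→(2, 4): d=(0,-8) top-left  bias=+0
  edge (2, 4)→(6, 2): d=(4,-2) top-left  bias=+0
    (2,1)@(5, 3): e=[6,24,2] → #
    (3,1)@(7, 3): e=[-14,40,6] → ·
    (1,2)@(3, 5): e=[18,8,6] → #
    (2,2)@(5, 5): e=[-2,24,10] → ·
    (1,3)@(3, 7): e=[10,8,14] → #
    (2,3)@(5, 7): e=[-10,24,18] → ·
    (1,4)@(3, 9): e=[2,8,22] → #
    (2,4)@(5, 9): e=[-18,24,26] → ·
    (1,5)@(3, 11): e=[-6,8,30] → ·
  covered (4 px):
    · · · ·
    · · # ·
    · # · ·
    · # · ·
    · # · ·
    · · · ·

Final: [[2,1],[1,2],[1,3],[1,4]]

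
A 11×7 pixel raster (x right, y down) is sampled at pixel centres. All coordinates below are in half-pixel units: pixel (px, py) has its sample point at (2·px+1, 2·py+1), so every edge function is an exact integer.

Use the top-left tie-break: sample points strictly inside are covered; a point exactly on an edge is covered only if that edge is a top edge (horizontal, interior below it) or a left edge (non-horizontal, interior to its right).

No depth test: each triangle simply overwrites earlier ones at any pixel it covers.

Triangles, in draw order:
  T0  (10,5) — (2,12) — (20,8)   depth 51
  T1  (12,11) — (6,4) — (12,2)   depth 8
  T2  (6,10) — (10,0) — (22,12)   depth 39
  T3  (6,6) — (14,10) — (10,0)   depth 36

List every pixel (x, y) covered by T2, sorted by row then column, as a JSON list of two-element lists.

T0:
  2·area = 94  (B↔C swapped to make it positive)
  edge (10, 5)→(20, 8): d=(10,3) right/bottom  bias=-1
  edge (20, 8)→(2, 12): d=(-18,4) right/bottom  bias=-1
  edge (2, 12)→(10, 5): d=(8,-7) top-left  bias=+0
    (4,3)@(9, 7): e=[23,62,9] → █
    (5,3)@(11, 7): e=[17,54,23] → █
    (6,3)@(13, 7): e=[11,46,37] → █
    (7,3)@(15, 7): e=[5,38,51] → █
    (8,3)@(17, 7): e=[-1,30,65] → ·
    (3,4)@(7, 9): e=[49,34,11] → █
    (8,4)@(17, 9): e=[19,-6,81] → ·
    (2,5)@(5, 11): e=[75,6,13] → █
    (3,5)@(7, 11): e=[69,-2,27] → ·
    (4,5)@(9, 11): e=[63,-10,41] → ·
    (5,5)@(11, 11): e=[57,-18,55] → ·
    (6,5)@(13, 11): e=[51,-26,69] → ·
  covered (10 px):
    · · · · · · · · · · ·
    · · · · · · · · · · ·
    · · · · · · · · · · ·
    · · · · █ █ █ █ · · ·
    · · · █ █ █ █ █ · · ·
    · · █ · · · · · · · ·
    · · · · · · · · · · ·
T1:
  2·area = 54
  edge (12, 11)→(6, 4): d=(-6,-7) top-left  bias=+0
  edge (6, 4)→(12, 2): d=(6,-2) top-left  bias=+0
  edge (12, 2)→(12, 11): d=(0,9) right/bottom  bias=-1
    (7,0)@(15, 1): e=[81,0,-27] → ·  [on edge]
    (4,1)@(9, 3): e=[27,0,27] → █  [on edge]
    (5,1)@(11, 3): e=[41,4,9] → █
    (6,1)@(13, 3): e=[55,8,-9] → ·
    (1,2)@(3, 5): e=[-27,0,81] → ·  [on edge]
    (3,2)@(7, 5): e=[1,8,45] → █
    (6,2)@(13, 5): e=[43,20,-9] → ·
    (3,3)@(7, 7): e=[-11,20,45] → ·
    (4,3)@(9, 7): e=[3,24,27] → █
    (6,3)@(13, 7): e=[31,32,-9] → ·
    (4,4)@(9, 9): e=[-9,36,27] → ·
    (5,4)@(11, 9): e=[5,40,9] → █
  covered (8 px):
    · · · · · · · · · · ·
    · · · · █ █ · · · · ·
    · · · █ █ █ · · · · ·
    · · · · █ █ · · · · ·
    · · · · · █ · · · · ·
    · · · · · · · · · · ·
    · · · · · · · · · · ·
T2:
  2·area = 168
  edge (6, 10)→(10, 0): d=(4,-10) top-left  bias=+0
  edge (10, 0)→(22, 12): d=(12,12) right/bottom  bias=-1
  edge (22, 12)→(6, 10): d=(-16,-2) top-left  bias=+0
    (5,0)@(11, 1): e=[14,0,154] → ·  [on edge]
    (4,1)@(9, 3): e=[2,48,118] → █
    (5,1)@(11, 3): e=[22,24,122] → █
    (6,1)@(13, 3): e=[42,0,126] → ·  [on edge]
    (4,2)@(9, 5): e=[10,72,86] → █
    (6,2)@(13, 5): e=[50,24,94] → █
    (7,2)@(15, 5): e=[70,0,98] → ·  [on edge]
    (4,3)@(9, 7): e=[18,96,54] → █
    (7,3)@(15, 7): e=[78,24,66] → █
    (8,3)@(17, 7): e=[98,0,70] → ·  [on edge]
    (3,4)@(7, 9): e=[6,144,18] → █
    (8,4)@(17, 9): e=[106,24,38] → █
    (9,4)@(19, 9): e=[126,0,42] → ·  [on edge]
    (10,5)@(21, 11): e=[154,0,14] → ·  [on edge]
  covered (18 px):
    · · · · · · · · · · ·
    · · · · █ █ · · · · ·
    · · · · █ █ █ · · · ·
    · · · · █ █ █ █ · · ·
    · · · █ █ █ █ █ █ · ·
    · · · · · · · █ █ █ ·
    · · · · · · · · · · ·
T3:
  2·area = 64  (B↔C swapped to make it positive)
  edge (6, 6)→(10, 0): d=(4,-6) top-left  bias=+0
  edge (10, 0)→(14, 10): d=(4,10) right/bottom  bias=-1
  edge (14, 10)→(6, 6): d=(-8,-4) top-left  bias=+0
    (4,1)@(9, 3): e=[6,22,36] → █
    (5,1)@(11, 3): e=[18,2,44] → █
    (6,1)@(13, 3): e=[30,-18,52] → ·
    (3,2)@(7, 5): e=[2,50,12] → █
    (6,2)@(13, 5): e=[38,-10,36] → ·
    (3,3)@(7, 7): e=[10,58,-4] → ·
    (4,3)@(9, 7): e=[22,38,4] → █
    (6,3)@(13, 7): e=[46,-2,20] → ·
    (4,4)@(9, 9): e=[30,46,-12] → ·
    (5,4)@(11, 9): e=[42,26,-4] → ·
    (6,4)@(13, 9): e=[54,6,4] → █
    (7,4)@(15, 9): e=[66,-14,12] → ·
  covered (8 px):
    · · · · · · · · · · ·
    · · · · █ █ · · · · ·
    · · · █ █ █ · · · · ·
    · · · · █ █ · · · · ·
    · · · · · · █ · · · ·
    · · · · · · · · · · ·
    · · · · · · · · · · ·

Final: [[4,1],[5,1],[4,2],[5,2],[6,2],[4,3],[5,3],[6,3],[7,3],[3,4],[4,4],[5,4],[6,4],[7,4],[8,4],[7,5],[8,5],[9,5]]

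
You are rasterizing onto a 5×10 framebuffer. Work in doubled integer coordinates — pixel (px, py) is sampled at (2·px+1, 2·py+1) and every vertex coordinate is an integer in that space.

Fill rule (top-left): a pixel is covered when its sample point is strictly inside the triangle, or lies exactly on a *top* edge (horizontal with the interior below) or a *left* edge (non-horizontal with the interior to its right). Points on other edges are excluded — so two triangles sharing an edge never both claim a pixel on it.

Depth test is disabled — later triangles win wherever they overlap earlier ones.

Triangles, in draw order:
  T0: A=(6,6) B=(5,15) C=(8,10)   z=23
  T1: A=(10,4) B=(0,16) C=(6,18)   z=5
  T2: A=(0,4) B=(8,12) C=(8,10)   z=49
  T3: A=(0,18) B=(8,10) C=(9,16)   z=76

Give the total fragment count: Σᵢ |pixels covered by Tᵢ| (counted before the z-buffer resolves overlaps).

T0:
  2·area = 22  (B↔C swapped to make it positive)
  edge (6, 6)→(8, 10): d=(2,4) right/bottom  bias=-1
  edge (8, 10)→(5, 15): d=(-3,5) right/bottom  bias=-1
  edge (5, 15)→(6, 6): d=(1,-9) top-left  bias=+0
    (3,4)@(7, 9): e=[2,8,12] → █
    (4,4)@(9, 9): e=[-6,-2,30] → ·
    (3,5)@(7, 11): e=[6,2,14] → █
    (4,5)@(9, 11): e=[-2,-8,32] → ·
    (3,6)@(7, 13): e=[10,-4,16] → ·
    (2,7)@(5, 15): e=[22,0,0] → ·  [on edge]
  covered (2 px):
    · · · · ·
    · · · · ·
    · · · · ·
    · · · · ·
    · · · █ ·
    · · · █ ·
    · · · · ·
    · · · · ·
    · · · · ·
    · · · · ·
T1:
  2·area = 92  (B↔C swapped to make it positive)
  edge (10, 4)→(6, 18): d=(-4,14) right/bottom  bias=-1
  edge (6, 18)→(0, 16): d=(-6,-2) top-left  bias=+0
  edge (0, 16)→(10, 4): d=(10,-12) top-left  bias=+0
    (4,3)@(9, 7): e=[2,72,18] → █
    (3,4)@(7, 9): e=[22,56,14] → █
    (4,4)@(9, 9): e=[-6,60,38] → ·
    (2,5)@(5, 11): e=[42,40,10] → █
    (4,5)@(9, 11): e=[-14,48,58] → ·
    (1,6)@(3, 13): e=[62,24,6] → █
    (4,6)@(9, 13): e=[-22,36,78] → ·
    (0,7)@(1, 15): e=[82,8,2] → █
    (3,7)@(7, 15): e=[-2,20,74] → ·
    (0,8)@(1, 17): e=[74,-4,22] → ·
    (1,8)@(3, 17): e=[46,0,46] → █  [on edge]
    (3,8)@(7, 17): e=[-10,8,94] → ·
    (4,9)@(9, 19): e=[-46,0,138] → ·  [on edge]
  covered (12 px):
    · · · · ·
    · · · · ·
    · · · · ·
    · · · · █
    · · · █ ·
    · · █ █ ·
    · █ █ █ ·
    █ █ █ · ·
    · █ █ · ·
    · · · · ·
T2:
  2·area = 16  (B↔C swapped to make it positive)
  edge (0, 4)→(8, 10): d=(8,6) right/bottom  bias=-1
  edge (8, 10)→(8, 12): d=(0,2) right/bottom  bias=-1
  edge (8, 12)→(0, 4): d=(-8,-8) top-left  bias=+0
    (0,2)@(1, 5): e=[2,14,0] → █  [on edge]
    (1,2)@(3, 5): e=[-10,10,16] → ·
    (0,3)@(1, 7): e=[18,14,-16] → ·
    (1,3)@(3, 7): e=[6,10,0] → █  [on edge]
    (2,3)@(5, 7): e=[-6,6,16] → ·
    (1,4)@(3, 9): e=[22,10,-16] → ·
    (2,4)@(5, 9): e=[10,6,0] → █  [on edge]
    (3,4)@(7, 9): e=[-2,2,16] → ·
    (2,5)@(5, 11): e=[26,6,-16] → ·
    (3,5)@(7, 11): e=[14,2,0] → █  [on edge]
    (4,5)@(9, 11): e=[2,-2,16] → ·
    (3,6)@(7, 13): e=[30,2,-16] → ·
    (4,6)@(9, 13): e=[18,-2,0] → ·  [on edge]
  covered (4 px):
    · · · · ·
    · · · · ·
    █ · · · ·
    · █ · · ·
    · · █ · ·
    · · · █ ·
    · · · · ·
    · · · · ·
    · · · · ·
    · · · · ·
T3:
  2·area = 56
  edge (0, 18)→(8, 10): d=(8,-8) top-left  bias=+0
  edge (8, 10)→(9, 16): d=(1,6) right/bottom  bias=-1
  edge (9, 16)→(0, 18): d=(-9,2) right/bottom  bias=-1
    (4,4)@(9, 9): e=[0,-7,63] → ·  [on edge]
    (3,5)@(7, 11): e=[0,7,49] → █  [on edge]
    (4,5)@(9, 11): e=[16,-5,45] → ·
    (2,6)@(5, 13): e=[0,21,35] → █  [on edge]
    (4,6)@(9, 13): e=[32,-3,27] → ·
    (1,7)@(3, 15): e=[0,35,21] → █  [on edge]
    (4,7)@(9, 15): e=[48,-1,9] → ·
    (0,8)@(1, 17): e=[0,49,7] → █  [on edge]
    (2,8)@(5, 17): e=[32,25,-1] → ·
    (3,8)@(7, 17): e=[48,13,-5] → ·
    (0,9)@(1, 19): e=[16,51,-11] → ·
    (1,9)@(3, 19): e=[32,39,-15] → ·
  covered (8 px):
    · · · · ·
    · · · · ·
    · · · · ·
    · · · · ·
    · · · · ·
    · · · █ ·
    · · █ █ ·
    · █ █ █ ·
    █ █ · · ·
    · · · · ·

Final: 26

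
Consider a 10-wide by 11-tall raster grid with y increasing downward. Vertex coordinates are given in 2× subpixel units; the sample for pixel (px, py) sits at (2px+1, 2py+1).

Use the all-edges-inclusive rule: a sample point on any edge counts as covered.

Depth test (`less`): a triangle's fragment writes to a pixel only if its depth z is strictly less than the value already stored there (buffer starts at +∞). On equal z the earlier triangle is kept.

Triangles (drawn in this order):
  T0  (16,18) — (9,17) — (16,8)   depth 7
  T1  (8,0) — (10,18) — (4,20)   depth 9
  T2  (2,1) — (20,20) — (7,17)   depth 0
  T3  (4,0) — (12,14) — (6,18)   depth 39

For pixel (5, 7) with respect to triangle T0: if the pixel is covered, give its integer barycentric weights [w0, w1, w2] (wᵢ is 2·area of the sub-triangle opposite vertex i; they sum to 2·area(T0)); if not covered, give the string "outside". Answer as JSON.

T0:
  2·area = 70
  edge (16, 18)→(9, 17): d=(-7,-1) inclusive
  edge (9, 17)→(16, 8): d=(7,-9) inclusive
  edge (16, 8)→(16, 18): d=(0,10) inclusive
    (7,5)@(15, 11): e=[48,12,10] → #
    (8,5)@(17, 11): e=[50,30,-10] → ·
    (6,6)@(13, 13): e=[32,8,30] → #
    (8,6)@(17, 13): e=[36,44,-10] → ·
    (5,7)@(11, 15): e=[16,4,50] → #
    (8,7)@(17, 15): e=[22,58,-10] → ·
    (4,8)@(9, 17): e=[0,0,70] → #  [on edge]
    (8,8)@(17, 17): e=[8,72,-10] → ·
    (4,9)@(9, 19): e=[-14,14,70] → ·
    (5,9)@(11, 19): e=[-12,32,50] → ·
    (6,9)@(13, 19): e=[-10,50,30] → ·
    (7,9)@(15, 19): e=[-8,68,10] → ·
  covered (10 px):
    · · · · · · · · · ·
    · · · · · · · · · ·
    · · · · · · · · · ·
    · · · · · · · · · ·
    · · · · · · · · · ·
    · · · · · · · # · ·
    · · · · · · # # · ·
    · · · · · # # # · ·
    · · · · # # # # · ·
    · · · · · · · · · ·
    · · · · · · · · · ·
T1:
  2·area = 112
  edge (8, 0)→(10, 18): d=(2,18) inclusive
  edge (10, 18)→(4, 20): d=(-6,2) inclusive
  edge (4, 20)→(8, 0): d=(4,-20) inclusive
    (3,2)@(7, 5): e=[28,84,0] → #  [on edge]
    (4,2)@(9, 5): e=[-8,80,40] → ·
    (3,3)@(7, 7): e=[32,72,8] → #
    (4,3)@(9, 7): e=[-4,68,48] → ·
    (3,4)@(7, 9): e=[36,60,16] → #
    (4,4)@(9, 9): e=[0,56,56] → #  [on edge]
    (5,4)@(11, 9): e=[-36,52,96] → ·
    (3,5)@(7, 11): e=[40,48,24] → #
    (5,5)@(11, 11): e=[-32,40,104] → ·
    (3,6)@(7, 13): e=[44,36,32] → #
    (5,6)@(11, 13): e=[-28,28,112] → ·
    (2,7)@(5, 15): e=[84,28,0] → #  [on edge]
    (9,7)@(19, 15): e=[-168,0,280] → ·  [on edge]
    (6,8)@(13, 17): e=[-56,0,168] → ·  [on edge]
    (3,9)@(7, 19): e=[56,0,56] → #  [on edge]
    (0,10)@(1, 21): e=[168,0,-56] → ·  [on edge]
  covered (16 px):
    · · · · · · · · · ·
    · · · · · · · · · ·
    · · · # · · · · · ·
    · · · # · · · · · ·
    · · · # # · · · · ·
    · · · # # · · · · ·
    · · · # # · · · · ·
    · · # # # · · · · ·
    · · # # # · · · · ·
    · · # # · · · · · ·
    · · · · · · · · · ·
T2:
  2·area = 193
  edge (2, 1)→(20, 20): d=(18,19) inclusive
  edge (20, 20)→(7, 17): d=(-13,-3) inclusive
  edge (7, 17)→(2, 1): d=(-5,-16) inclusive
    (1,1)@(3, 3): e=[17,170,6] → #
    (2,1)@(5, 3): e=[-21,176,38] → ·
    (1,2)@(3, 5): e=[53,144,-4] → ·
    (2,2)@(5, 5): e=[15,150,28] → #
    (3,2)@(7, 5): e=[-23,156,60] → ·
    (2,3)@(5, 7): e=[51,124,18] → #
    (3,3)@(7, 7): e=[13,130,50] → #
    (4,3)@(9, 7): e=[-25,136,82] → ·
    (2,4)@(5, 9): e=[87,98,8] → #
    (4,4)@(9, 9): e=[11,110,72] → #
    (5,4)@(11, 9): e=[-27,116,104] → ·
    (2,5)@(5, 11): e=[123,72,-2] → ·
    (3,8)@(7, 17): e=[193,0,0] → #  [on edge]
  covered (27 px):
    · · · · · · · · · ·
    · # · · · · · · · ·
    · · # · · · · · · ·
    · · # # · · · · · ·
    · · # # # · · · · ·
    · · · # # # · · · ·
    · · · # # # # · · ·
    · · · # # # # # · ·
    · · · # # # # # # ·
    · · · · · · · · # #
    · · · · · · · · · ·
T3:
  2·area = 116
  edge (4, 0)→(12, 14): d=(8,14) inclusive
  edge (12, 14)→(6, 18): d=(-6,4) inclusive
  edge (6, 18)→(4, 0): d=(-2,-18) inclusive
    (2,1)@(5, 3): e=[10,94,12] → #
    (3,1)@(7, 3): e=[-18,86,48] → ·
    (2,2)@(5, 5): e=[26,82,8] → #
    (3,2)@(7, 5): e=[-2,74,44] → ·
    (2,3)@(5, 7): e=[42,70,4] → #
    (3,3)@(7, 7): e=[14,62,40] → #
    (4,3)@(9, 7): e=[-14,54,76] → ·
    (2,4)@(5, 9): e=[58,58,0] → #  [on edge]
    (4,4)@(9, 9): e=[2,42,72] → #
    (5,4)@(11, 9): e=[-26,34,108] → ·
    (2,5)@(5, 11): e=[74,46,-4] → ·
    (3,5)@(7, 11): e=[46,38,32] → #
  covered (15 px):
    · · · · · · · · · ·
    · · # · · · · · · ·
    · · # · · · · · · ·
    · · # # · · · · · ·
    · · # # # · · · · ·
    · · · # # · · · · ·
    · · · # # # · · · ·
    · · · # # · · · · ·
    · · · # · · · · · ·
    · · · · · · · · · ·
    · · · · · · · · · ·

Final: [4,50,16]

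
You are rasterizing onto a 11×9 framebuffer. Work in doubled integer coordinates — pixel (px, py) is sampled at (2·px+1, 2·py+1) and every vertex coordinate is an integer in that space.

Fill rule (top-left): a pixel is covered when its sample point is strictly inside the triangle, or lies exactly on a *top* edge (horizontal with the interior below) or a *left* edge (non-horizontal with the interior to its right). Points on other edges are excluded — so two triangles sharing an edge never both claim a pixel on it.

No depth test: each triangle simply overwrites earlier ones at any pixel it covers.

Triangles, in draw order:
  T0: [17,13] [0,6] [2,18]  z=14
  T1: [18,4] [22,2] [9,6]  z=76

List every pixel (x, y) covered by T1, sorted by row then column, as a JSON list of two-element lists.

T0:
  2·area = 190  (B↔C swapped to make it positive)
  edge (17, 13)→(2, 18): d=(-15,5) right/bottom  bias=-1
  edge (2, 18)→(0, 6): d=(-2,-12) top-left  bias=+0
  edge (0, 6)→(17, 13): d=(17,7) right/bottom  bias=-1
    (0,3)@(1, 7): e=[170,10,10] → X
    (1,3)@(3, 7): e=[160,34,-4] → .
    (0,4)@(1, 9): e=[140,6,44] → X
    (1,4)@(3, 9): e=[130,30,30] → X
    (2,4)@(5, 9): e=[120,54,16] → X
    (3,4)@(7, 9): e=[110,78,2] → X
    (4,4)@(9, 9): e=[100,102,-12] → .
    (0,5)@(1, 11): e=[110,2,78] → X
    (4,5)@(9, 11): e=[70,98,22] → X
    (5,5)@(11, 11): e=[60,122,8] → X
    (6,5)@(13, 11): e=[50,146,-6] → .
    (0,6)@(1, 13): e=[80,-2,112] → .
    (8,6)@(17, 13): e=[0,190,0] → .  [on edge]
    (5,7)@(11, 15): e=[0,114,76] → .  [on edge]
    (2,8)@(5, 17): e=[0,38,152] → .  [on edge]
  covered (23 px):
    . . . . . . . . . . .
    . . . . . . . . . . .
    . . . . . . . . . . .
    X . . . . . . . . . .
    X X X X . . . . . . .
    X X X X X X . . . . .
    . X X X X X X X . . .
    . X X X X . . . . . .
    . X . . . . . . . . .
T1:
  2·area = 10  (B↔C swapped to make it positive)
  edge (18, 4)→(9, 6): d=(-9,2) right/bottom  bias=-1
  edge (9, 6)→(22, 2): d=(13,-4) top-left  bias=+0
  edge (22, 2)→(18, 4): d=(-4,2) right/bottom  bias=-1
    (9,1)@(19, 3): e=[7,1,2] → X
    (10,1)@(21, 3): e=[3,9,-2] → .
    (6,2)@(13, 5): e=[1,3,6] → X
    (7,2)@(15, 5): e=[-3,11,2] → .
    (9,2)@(19, 5): e=[-11,27,-6] → .
    (6,3)@(13, 7): e=[-17,29,-2] → .
  covered (2 px):
    . . . . . . . . . . .
    . . . . . . . . . X .
    . . . . . . X . . . .
    . . . . . . . . . . .
    . . . . . . . . . . .
    . . . . . . . . . . .
    . . . . . . . . . . .
    . . . . . . . . . . .
    . . . . . . . . . . .

Final: [[9,1],[6,2]]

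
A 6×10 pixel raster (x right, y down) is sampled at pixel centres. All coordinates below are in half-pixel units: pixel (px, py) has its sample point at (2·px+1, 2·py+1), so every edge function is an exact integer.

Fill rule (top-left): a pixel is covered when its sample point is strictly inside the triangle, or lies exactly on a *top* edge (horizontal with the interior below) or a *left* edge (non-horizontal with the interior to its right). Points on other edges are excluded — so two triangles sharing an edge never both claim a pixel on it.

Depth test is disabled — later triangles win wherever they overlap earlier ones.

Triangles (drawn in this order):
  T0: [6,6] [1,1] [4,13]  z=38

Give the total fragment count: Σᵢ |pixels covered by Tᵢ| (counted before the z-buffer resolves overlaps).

T0:
  2·area = 45  (B↔C swapped to make it positive)
  edge (6, 6)→(4, 13): d=(-2,7) right/bottom  bias=-1
  edge (4, 13)→(1, 1): d=(-3,-12) top-left  bias=+0
  edge (1, 1)→(6, 6): d=(5,5) right/bottom  bias=-1
    (0,0)@(1, 1): e=[45,0,0] → .  [on edge]
    (1,1)@(3, 3): e=[27,18,0] → .  [on edge]
    (1,2)@(3, 5): e=[23,12,10] → X
    (2,2)@(5, 5): e=[9,36,0] → .  [on edge]
    (1,3)@(3, 7): e=[19,6,20] → X
    (2,3)@(5, 7): e=[5,30,10] → X
    (3,3)@(7, 7): e=[-9,54,0] → .  [on edge]
    (1,4)@(3, 9): e=[15,0,30] → X  [on edge]
    (3,4)@(7, 9): e=[-13,48,10] → .
    (4,4)@(9, 9): e=[-27,72,0] → .  [on edge]
    (1,5)@(3, 11): e=[11,-6,40] → .
    (2,5)@(5, 11): e=[-3,18,30] → .
    (5,5)@(11, 11): e=[-45,90,0] → .  [on edge]
    (2,8)@(5, 17): e=[-15,0,60] → .  [on edge]
  covered (5 px):
    . . . . . .
    . . . . . .
    . X . . . .
    . X X . . .
    . X X . . .
    . . . . . .
    . . . . . .
    . . . . . .
    . . . . . .
    . . . . . .

Result: 5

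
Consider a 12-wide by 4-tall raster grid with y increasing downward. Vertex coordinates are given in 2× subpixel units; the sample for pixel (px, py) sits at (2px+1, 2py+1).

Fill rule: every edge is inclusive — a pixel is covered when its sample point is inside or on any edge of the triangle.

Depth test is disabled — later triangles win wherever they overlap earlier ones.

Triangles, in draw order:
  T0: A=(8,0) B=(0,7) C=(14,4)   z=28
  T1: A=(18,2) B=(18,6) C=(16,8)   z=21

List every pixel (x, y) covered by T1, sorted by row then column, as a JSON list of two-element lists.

T0:
  2·area = 74  (B↔C swapped to make it positive)
  edge (8, 0)→(14, 4): d=(6,4) inclusive
  edge (14, 4)→(0, 7): d=(-14,3) inclusive
  edge (0, 7)→(8, 0): d=(8,-7) inclusive
    (3,0)@(7, 1): e=[10,63,1] → #
    (4,0)@(9, 1): e=[2,57,15] → #
    (5,0)@(11, 1): e=[-6,51,29] → ·
    (2,1)@(5, 3): e=[30,41,3] → #
    (5,1)@(11, 3): e=[6,23,45] → #
    (6,1)@(13, 3): e=[-2,17,59] → ·
    (1,2)@(3, 5): e=[50,19,5] → #
    (5,2)@(11, 5): e=[18,-5,61] → ·
    (1,3)@(3, 7): e=[62,-9,21] → ·
    (2,3)@(5, 7): e=[54,-15,35] → ·
    (3,3)@(7, 7): e=[46,-21,49] → ·
    (4,3)@(9, 7): e=[38,-27,63] → ·
  covered (10 px):
    · · · # # · · · · · · ·
    · · # # # # · · · · · ·
    · # # # # · · · · · · ·
    · · · · · · · · · · · ·
T1:
  2·area = 8
  edge (18, 2)→(18, 6): d=(0,4) inclusive
  edge (18, 6)→(16, 8): d=(-2,2) inclusive
  edge (16, 8)→(18, 2): d=(2,-6) inclusive
    (11,0)@(23, 1): e=[-20,0,28] → ·  [on edge]
    (10,1)@(21, 3): e=[-12,0,20] → ·  [on edge]
    (8,2)@(17, 5): e=[4,4,0] → #  [on edge]
    (9,2)@(19, 5): e=[-4,0,12] → ·  [on edge]
    (8,3)@(17, 7): e=[4,0,4] → #  [on edge]
    (9,3)@(19, 7): e=[-4,-4,16] → ·
  covered (2 px):
    · · · · · · · · · · · ·
    · · · · · · · · · · · ·
    · · · · · · · · # · · ·
    · · · · · · · · # · · ·

Answer: [[8,2],[8,3]]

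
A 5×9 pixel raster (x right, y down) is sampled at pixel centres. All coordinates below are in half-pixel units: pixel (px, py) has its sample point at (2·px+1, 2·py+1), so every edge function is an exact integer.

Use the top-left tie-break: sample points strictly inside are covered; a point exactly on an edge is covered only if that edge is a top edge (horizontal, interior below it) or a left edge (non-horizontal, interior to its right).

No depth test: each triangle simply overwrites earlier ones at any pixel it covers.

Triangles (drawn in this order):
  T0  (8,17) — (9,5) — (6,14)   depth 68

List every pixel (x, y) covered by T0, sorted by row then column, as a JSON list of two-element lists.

T0:
  2·area = 27  (B↔C swapped to make it positive)
  edge (8, 17)→(6, 14): d=(-2,-3) top-left  bias=+0
  edge (6, 14)→(9, 5): d=(3,-9) top-left  bias=+0
  edge (9, 5)→(8, 17): d=(-1,12) right/bottom  bias=-1
    (4,2)@(9, 5): e=[27,0,0] → .  [on edge]
    (3,5)@(7, 11): e=[9,0,18] → X  [on edge]
    (4,5)@(9, 11): e=[15,18,-6] → .
    (3,6)@(7, 13): e=[5,6,16] → X
    (4,6)@(9, 13): e=[11,24,-8] → .
    (3,7)@(7, 15): e=[1,12,14] → X
    (4,7)@(9, 15): e=[7,30,-10] → .
    (2,8)@(5, 17): e=[-9,0,36] → .  [on edge]
    (3,8)@(7, 17): e=[-3,18,12] → .
  covered (3 px):
    . . . . .
    . . . . .
    . . . . .
    . . . . .
    . . . . .
    . . . X .
    . . . X .
    . . . X .
    . . . . .

Answer: [[3,5],[3,6],[3,7]]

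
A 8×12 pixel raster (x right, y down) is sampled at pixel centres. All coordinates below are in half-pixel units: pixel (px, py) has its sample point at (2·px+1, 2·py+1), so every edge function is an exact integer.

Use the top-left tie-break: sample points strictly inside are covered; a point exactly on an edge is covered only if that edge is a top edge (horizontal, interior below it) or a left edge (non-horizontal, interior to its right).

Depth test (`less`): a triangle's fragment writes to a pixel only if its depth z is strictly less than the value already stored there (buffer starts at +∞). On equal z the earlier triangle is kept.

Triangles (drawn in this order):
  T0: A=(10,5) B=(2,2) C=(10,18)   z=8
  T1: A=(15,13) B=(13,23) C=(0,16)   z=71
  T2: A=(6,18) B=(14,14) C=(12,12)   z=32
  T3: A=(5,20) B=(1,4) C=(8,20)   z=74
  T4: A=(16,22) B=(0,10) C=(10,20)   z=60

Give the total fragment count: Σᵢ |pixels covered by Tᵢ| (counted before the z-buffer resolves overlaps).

T0:
  2·area = 104  (B↔C swapped to make it positive)
  edge (10, 5)→(10, 18): d=(0,13) right/bottom  bias=-1
  edge (10, 18)→(2, 2): d=(-8,-16) top-left  bias=+0
  edge (2, 2)→(10, 5): d=(8,3) right/bottom  bias=-1
    (1,1)@(3, 3): e=[91,8,5] → X
    (2,1)@(5, 3): e=[65,40,-1] → .
    (1,2)@(3, 5): e=[91,-8,21] → .
    (2,2)@(5, 5): e=[65,24,15] → X
    (3,2)@(7, 5): e=[39,56,9] → X
    (4,2)@(9, 5): e=[13,88,3] → X
    (5,2)@(11, 5): e=[-13,120,-3] → .
    (2,3)@(5, 7): e=[65,8,31] → X
    (5,3)@(11, 7): e=[-13,104,13] → .
    (2,4)@(5, 9): e=[65,-8,47] → .
    (3,4)@(7, 9): e=[39,24,41] → X
    (5,4)@(11, 9): e=[-13,88,29] → .
  covered (13 px):
    . . . . . . . .
    . X . . . . . .
    . . X X X . . .
    . . X X X . . .
    . . . X X . . .
    . . . X X . . .
    . . . . X . . .
    . . . . X . . .
    . . . . . . . .
    . . . . . . . .
    . . . . . . . .
    . . . . . . . .
T1:
  2·area = 144
  edge (15, 13)→(13, 23): d=(-2,10) right/bottom  bias=-1
  edge (13, 23)→(0, 16): d=(-13,-7) top-left  bias=+0
  edge (0, 16)→(15, 13): d=(15,-3) top-left  bias=+0
    (7,6)@(15, 13): e=[0,144,0] → .  [on edge]
    (2,7)@(5, 15): e=[96,48,0] → X  [on edge]
    (3,7)@(7, 15): e=[76,62,6] → X
    (4,7)@(9, 15): e=[56,76,12] → X
    (5,7)@(11, 15): e=[36,90,18] → X
    (6,7)@(13, 15): e=[16,104,24] → X
    (7,7)@(15, 15): e=[-4,118,30] → .
    (1,8)@(3, 17): e=[112,8,24] → X
    (7,8)@(15, 17): e=[-8,92,60] → .
    (1,9)@(3, 19): e=[108,-18,54] → .
    (2,9)@(5, 19): e=[88,-4,60] → .
    (3,9)@(7, 19): e=[68,10,66] → X
    (6,11)@(13, 23): e=[0,0,144] → .  [on edge]
  covered (17 px):
    . . . . . . . .
    . . . . . . . .
    . . . . . . . .
    . . . . . . . .
    . . . . . . . .
    . . . . . . . .
    . . . . . . . .
    . . X X X X X .
    . X X X X X X .
    . . . X X X X .
    . . . . . X X .
    . . . . . . . .
T2:
  2·area = 24  (B↔C swapped to make it positive)
  edge (6, 18)→(12, 12): d=(6,-6) top-left  bias=+0
  edge (12, 12)→(14, 14): d=(2,2) right/bottom  bias=-1
  edge (14, 14)→(6, 18): d=(-8,4) right/bottom  bias=-1
    (0,0)@(1, 1): e=[-132,0,156] → .  [on edge]
    (1,1)@(3, 3): e=[-108,0,132] → .  [on edge]
    (2,2)@(5, 5): e=[-84,0,108] → .  [on edge]
    (3,3)@(7, 7): e=[-60,0,84] → .  [on edge]
    (4,4)@(9, 9): e=[-36,0,60] → .  [on edge]
    (7,4)@(15, 9): e=[0,-12,36] → .  [on edge]
    (5,5)@(11, 11): e=[-12,0,36] → .  [on edge]
    (6,5)@(13, 11): e=[0,-4,28] → .  [on edge]
    (5,6)@(11, 13): e=[0,4,20] → X  [on edge]
    (6,6)@(13, 13): e=[12,0,12] → .  [on edge]
    (4,7)@(9, 15): e=[0,12,12] → X  [on edge]
    (6,7)@(13, 15): e=[24,4,-4] → .
    (7,7)@(15, 15): e=[36,0,-12] → .  [on edge]
    (3,8)@(7, 17): e=[0,20,4] → X  [on edge]
    (2,9)@(5, 19): e=[0,28,-4] → .  [on edge]
    (1,10)@(3, 21): e=[0,36,-12] → .  [on edge]
    (0,11)@(1, 23): e=[0,44,-20] → .  [on edge]
  covered (4 px):
    . . . . . . . .
    . . . . . . . .
    . . . . . . . .
    . . . . . . . .
    . . . . . . . .
    . . . . . . . .
    . . . . . X . .
    . . . . X X . .
    . . . X . . . .
    . . . . . . . .
    . . . . . . . .
    . . . . . . . .
T3:
  2·area = 48
  edge (5, 20)→(1, 4): d=(-4,-16) top-left  bias=+0
  edge (1, 4)→(8, 20): d=(7,16) right/bottom  bias=-1
  edge (8, 20)→(5, 20): d=(-3,0) right/bottom  bias=-1
    (1,4)@(3, 9): e=[12,3,33] → X
    (2,4)@(5, 9): e=[44,-29,33] → .
    (1,5)@(3, 11): e=[4,17,27] → X
    (2,5)@(5, 11): e=[36,-15,27] → .
    (1,6)@(3, 13): e=[-4,31,21] → .
    (2,7)@(5, 15): e=[20,13,15] → X
    (3,7)@(7, 15): e=[52,-19,15] → .
    (2,8)@(5, 17): e=[12,27,9] → X
    (3,8)@(7, 17): e=[44,-5,9] → .
    (2,9)@(5, 19): e=[4,41,3] → X
    (3,9)@(7, 19): e=[36,9,3] → X
    (4,9)@(9, 19): e=[68,-23,3] → .
  covered (6 px):
    . . . . . . . .
    . . . . . . . .
    . . . . . . . .
    . . . . . . . .
    . X . . . . . .
    . X . . . . . .
    . . . . . . . .
    . . X . . . . .
    . . X . . . . .
    . . X X . . . .
    . . . . . . . .
    . . . . . . . .
T4:
  2·area = 40  (B↔C swapped to make it positive)
  edge (16, 22)→(10, 20): d=(-6,-2) top-left  bias=+0
  edge (10, 20)→(0, 10): d=(-10,-10) top-left  bias=+0
  edge (0, 10)→(16, 22): d=(16,12) right/bottom  bias=-1
    (0,5)@(1, 11): e=[36,0,4] → X  [on edge]
    (1,5)@(3, 11): e=[40,20,-20] → .
    (0,6)@(1, 13): e=[24,-20,36] → .
    (1,6)@(3, 13): e=[28,0,12] → X  [on edge]
    (2,6)@(5, 13): e=[32,20,-12] → .
    (1,7)@(3, 15): e=[16,-20,44] → .
    (2,7)@(5, 15): e=[20,0,20] → X  [on edge]
    (3,7)@(7, 15): e=[24,20,-4] → .
    (0,8)@(1, 17): e=[0,-60,100] → .  [on edge]
    (2,8)@(5, 17): e=[8,-20,52] → .
    (3,8)@(7, 17): e=[12,0,28] → X  [on edge]
    (4,8)@(9, 17): e=[16,20,4] → X
    (3,9)@(7, 19): e=[0,-20,60] → .  [on edge]
    (4,9)@(9, 19): e=[4,0,36] → X  [on edge]
    (5,10)@(11, 21): e=[-4,0,44] → .  [on edge]
    (6,10)@(13, 21): e=[0,20,20] → X  [on edge]
    (6,11)@(13, 23): e=[-12,0,52] → .  [on edge]
  covered (8 px):
    . . . . . . . .
    . . . . . . . .
    . . . . . . . .
    . . . . . . . .
    . . . . . . . .
    X . . . . . . .
    . X . . . . . .
    . . X . . . . .
    . . . X X . . .
    . . . . X X . .
    . . . . . . X .
    . . . . . . . .

Answer: 48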